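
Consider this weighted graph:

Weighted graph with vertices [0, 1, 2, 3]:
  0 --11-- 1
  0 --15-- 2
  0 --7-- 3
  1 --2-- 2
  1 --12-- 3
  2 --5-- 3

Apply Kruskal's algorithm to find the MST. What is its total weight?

Applying Kruskal's algorithm (sort edges by weight, add if no cycle):
  Add (1,2) w=2
  Add (2,3) w=5
  Add (0,3) w=7
  Skip (0,1) w=11 (creates cycle)
  Skip (1,3) w=12 (creates cycle)
  Skip (0,2) w=15 (creates cycle)
MST weight = 14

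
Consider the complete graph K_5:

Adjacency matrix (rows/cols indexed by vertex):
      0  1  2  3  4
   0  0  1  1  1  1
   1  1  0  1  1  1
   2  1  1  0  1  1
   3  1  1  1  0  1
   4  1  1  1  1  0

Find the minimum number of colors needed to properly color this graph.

In K_5, every vertex is adjacent to every other vertex.
Each vertex needs a unique color.
Chromatic number = 5.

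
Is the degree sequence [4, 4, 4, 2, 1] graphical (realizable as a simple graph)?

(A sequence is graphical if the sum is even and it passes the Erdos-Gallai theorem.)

Sum of degrees = 15. Sum is odd, so the sequence is NOT graphical.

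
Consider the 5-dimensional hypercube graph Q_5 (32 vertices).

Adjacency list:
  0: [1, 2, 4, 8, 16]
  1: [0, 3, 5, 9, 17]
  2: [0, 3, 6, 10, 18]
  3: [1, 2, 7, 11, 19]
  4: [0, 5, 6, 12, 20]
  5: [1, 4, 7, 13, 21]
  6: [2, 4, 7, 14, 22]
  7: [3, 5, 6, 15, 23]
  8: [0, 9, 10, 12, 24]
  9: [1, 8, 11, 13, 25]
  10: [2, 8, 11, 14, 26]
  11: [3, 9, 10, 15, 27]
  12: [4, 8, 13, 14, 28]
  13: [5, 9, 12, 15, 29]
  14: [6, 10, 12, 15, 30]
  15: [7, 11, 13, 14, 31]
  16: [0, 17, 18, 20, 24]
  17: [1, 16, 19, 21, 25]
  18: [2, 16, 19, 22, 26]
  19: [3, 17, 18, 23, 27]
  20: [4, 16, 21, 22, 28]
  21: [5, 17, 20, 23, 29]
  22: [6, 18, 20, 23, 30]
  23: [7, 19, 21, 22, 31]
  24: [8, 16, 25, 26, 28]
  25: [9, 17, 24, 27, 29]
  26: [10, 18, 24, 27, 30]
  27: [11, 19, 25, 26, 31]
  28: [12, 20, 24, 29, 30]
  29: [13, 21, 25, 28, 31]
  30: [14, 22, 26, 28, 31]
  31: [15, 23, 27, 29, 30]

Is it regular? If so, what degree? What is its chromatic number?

In Q_5, every vertex has exactly 5 neighbors (flip one of 5 bits), so it is 5-regular.
Q_5 is bipartite (partition by bit-parity), so chromatic number = 2.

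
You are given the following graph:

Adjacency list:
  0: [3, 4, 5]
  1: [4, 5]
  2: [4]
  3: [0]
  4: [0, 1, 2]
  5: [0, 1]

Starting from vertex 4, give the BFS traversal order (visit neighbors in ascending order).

BFS from vertex 4 (neighbors processed in ascending order):
Visit order: 4, 0, 1, 2, 3, 5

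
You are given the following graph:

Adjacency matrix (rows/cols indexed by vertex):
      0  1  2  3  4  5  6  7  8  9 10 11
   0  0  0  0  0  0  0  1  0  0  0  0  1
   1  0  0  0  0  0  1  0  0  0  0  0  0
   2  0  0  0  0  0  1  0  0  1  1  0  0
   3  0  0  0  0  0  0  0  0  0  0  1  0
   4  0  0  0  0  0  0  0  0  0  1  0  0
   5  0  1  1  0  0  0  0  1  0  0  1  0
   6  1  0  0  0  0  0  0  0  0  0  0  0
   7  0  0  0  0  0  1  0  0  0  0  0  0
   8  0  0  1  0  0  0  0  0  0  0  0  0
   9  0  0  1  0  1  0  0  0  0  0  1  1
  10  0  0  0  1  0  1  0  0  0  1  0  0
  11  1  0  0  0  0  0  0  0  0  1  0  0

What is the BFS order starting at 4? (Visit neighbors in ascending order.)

BFS from vertex 4 (neighbors processed in ascending order):
Visit order: 4, 9, 2, 10, 11, 5, 8, 3, 0, 1, 7, 6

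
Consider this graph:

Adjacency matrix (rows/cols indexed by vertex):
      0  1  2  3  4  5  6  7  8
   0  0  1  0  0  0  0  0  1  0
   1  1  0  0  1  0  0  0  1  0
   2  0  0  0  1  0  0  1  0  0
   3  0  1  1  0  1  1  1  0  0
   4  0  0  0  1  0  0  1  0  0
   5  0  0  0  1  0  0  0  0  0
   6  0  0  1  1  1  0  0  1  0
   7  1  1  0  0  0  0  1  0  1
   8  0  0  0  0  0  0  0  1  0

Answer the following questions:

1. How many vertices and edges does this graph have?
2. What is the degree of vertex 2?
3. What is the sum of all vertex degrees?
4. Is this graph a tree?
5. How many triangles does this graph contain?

Count: 9 vertices, 12 edges.
Vertex 2 has neighbors [3, 6], degree = 2.
Handshaking lemma: 2 * 12 = 24.
A tree on 9 vertices has 8 edges. This graph has 12 edges (4 extra). Not a tree.
Number of triangles = 3.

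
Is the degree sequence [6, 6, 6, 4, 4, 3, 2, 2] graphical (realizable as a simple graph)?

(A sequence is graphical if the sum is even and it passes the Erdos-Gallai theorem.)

Sum of degrees = 33. Sum is odd, so the sequence is NOT graphical.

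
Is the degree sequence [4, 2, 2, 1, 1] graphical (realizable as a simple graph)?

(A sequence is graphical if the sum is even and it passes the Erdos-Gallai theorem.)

Sum of degrees = 10. Sum is even and passes Erdos-Gallai. The sequence IS graphical.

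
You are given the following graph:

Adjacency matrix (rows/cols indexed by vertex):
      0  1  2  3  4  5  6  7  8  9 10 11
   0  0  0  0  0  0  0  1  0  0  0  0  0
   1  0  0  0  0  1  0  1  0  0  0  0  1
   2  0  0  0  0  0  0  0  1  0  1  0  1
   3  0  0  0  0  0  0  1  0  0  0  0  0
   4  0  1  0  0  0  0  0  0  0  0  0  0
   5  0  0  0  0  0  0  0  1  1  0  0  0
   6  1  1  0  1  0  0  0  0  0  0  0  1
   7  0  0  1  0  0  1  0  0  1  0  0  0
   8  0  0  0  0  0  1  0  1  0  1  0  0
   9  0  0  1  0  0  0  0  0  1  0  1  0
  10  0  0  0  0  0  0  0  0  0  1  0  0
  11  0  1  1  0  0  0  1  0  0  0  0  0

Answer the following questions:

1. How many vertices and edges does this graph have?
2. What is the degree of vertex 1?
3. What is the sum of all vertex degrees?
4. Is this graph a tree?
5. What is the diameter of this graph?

Count: 12 vertices, 14 edges.
Vertex 1 has neighbors [4, 6, 11], degree = 3.
Handshaking lemma: 2 * 14 = 28.
A tree on 12 vertices has 11 edges. This graph has 14 edges (3 extra). Not a tree.
Diameter (longest shortest path) = 5.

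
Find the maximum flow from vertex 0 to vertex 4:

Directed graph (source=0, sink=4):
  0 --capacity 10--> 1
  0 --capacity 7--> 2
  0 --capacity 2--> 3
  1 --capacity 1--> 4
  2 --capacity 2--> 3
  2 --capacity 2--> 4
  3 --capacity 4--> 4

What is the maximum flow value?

Computing max flow:
  Flow on (0->1): 1/10
  Flow on (0->2): 4/7
  Flow on (0->3): 2/2
  Flow on (1->4): 1/1
  Flow on (2->3): 2/2
  Flow on (2->4): 2/2
  Flow on (3->4): 4/4
Maximum flow = 7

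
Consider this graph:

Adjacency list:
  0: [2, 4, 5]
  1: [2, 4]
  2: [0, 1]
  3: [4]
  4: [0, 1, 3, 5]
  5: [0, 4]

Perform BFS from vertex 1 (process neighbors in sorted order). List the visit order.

BFS from vertex 1 (neighbors processed in ascending order):
Visit order: 1, 2, 4, 0, 3, 5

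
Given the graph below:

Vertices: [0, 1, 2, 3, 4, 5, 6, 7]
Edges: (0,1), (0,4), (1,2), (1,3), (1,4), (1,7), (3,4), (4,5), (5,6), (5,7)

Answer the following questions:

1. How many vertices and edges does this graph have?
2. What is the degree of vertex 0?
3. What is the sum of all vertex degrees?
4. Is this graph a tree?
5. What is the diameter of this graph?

Count: 8 vertices, 10 edges.
Vertex 0 has neighbors [1, 4], degree = 2.
Handshaking lemma: 2 * 10 = 20.
A tree on 8 vertices has 7 edges. This graph has 10 edges (3 extra). Not a tree.
Diameter (longest shortest path) = 4.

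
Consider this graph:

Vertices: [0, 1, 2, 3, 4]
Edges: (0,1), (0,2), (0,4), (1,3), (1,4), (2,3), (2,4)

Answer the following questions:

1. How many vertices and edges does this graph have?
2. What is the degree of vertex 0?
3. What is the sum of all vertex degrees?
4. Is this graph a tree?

Count: 5 vertices, 7 edges.
Vertex 0 has neighbors [1, 2, 4], degree = 3.
Handshaking lemma: 2 * 7 = 14.
A tree on 5 vertices has 4 edges. This graph has 7 edges (3 extra). Not a tree.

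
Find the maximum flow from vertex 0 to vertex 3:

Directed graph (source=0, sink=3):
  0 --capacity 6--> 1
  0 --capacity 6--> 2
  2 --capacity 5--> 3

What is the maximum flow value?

Computing max flow:
  Flow on (0->2): 5/6
  Flow on (2->3): 5/5
Maximum flow = 5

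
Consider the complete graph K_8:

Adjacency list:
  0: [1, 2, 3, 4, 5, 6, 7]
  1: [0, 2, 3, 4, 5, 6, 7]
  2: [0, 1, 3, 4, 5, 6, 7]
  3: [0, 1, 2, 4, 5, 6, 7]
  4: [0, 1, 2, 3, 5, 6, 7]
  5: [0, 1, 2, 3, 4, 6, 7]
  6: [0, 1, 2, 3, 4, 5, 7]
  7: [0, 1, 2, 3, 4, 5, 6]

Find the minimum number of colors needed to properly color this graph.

In K_8, every vertex is adjacent to every other vertex.
Each vertex needs a unique color.
Chromatic number = 8.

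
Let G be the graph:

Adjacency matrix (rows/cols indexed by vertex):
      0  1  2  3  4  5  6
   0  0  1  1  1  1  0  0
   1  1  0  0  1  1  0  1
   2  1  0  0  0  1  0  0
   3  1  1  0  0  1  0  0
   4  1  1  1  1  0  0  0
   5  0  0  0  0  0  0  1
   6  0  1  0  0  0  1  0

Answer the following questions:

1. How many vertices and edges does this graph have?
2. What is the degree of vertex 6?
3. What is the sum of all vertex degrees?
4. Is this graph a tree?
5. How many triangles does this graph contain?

Count: 7 vertices, 10 edges.
Vertex 6 has neighbors [1, 5], degree = 2.
Handshaking lemma: 2 * 10 = 20.
A tree on 7 vertices has 6 edges. This graph has 10 edges (4 extra). Not a tree.
Number of triangles = 5.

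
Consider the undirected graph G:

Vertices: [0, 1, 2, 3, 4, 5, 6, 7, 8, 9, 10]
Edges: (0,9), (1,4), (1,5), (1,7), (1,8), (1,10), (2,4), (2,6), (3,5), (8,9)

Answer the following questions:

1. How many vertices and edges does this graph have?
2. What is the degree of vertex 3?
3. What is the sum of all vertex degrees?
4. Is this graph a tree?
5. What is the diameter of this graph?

Count: 11 vertices, 10 edges.
Vertex 3 has neighbors [5], degree = 1.
Handshaking lemma: 2 * 10 = 20.
A graph is a tree iff it is connected and has exactly n-1 edges. This graph is connected (all 11 vertices in one component) and has 11-1 = 10 edges. It is a tree.
Diameter (longest shortest path) = 6.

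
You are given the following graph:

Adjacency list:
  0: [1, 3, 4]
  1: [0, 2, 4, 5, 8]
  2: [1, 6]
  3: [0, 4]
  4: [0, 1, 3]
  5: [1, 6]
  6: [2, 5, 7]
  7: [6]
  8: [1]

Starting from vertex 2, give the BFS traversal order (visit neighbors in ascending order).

BFS from vertex 2 (neighbors processed in ascending order):
Visit order: 2, 1, 6, 0, 4, 5, 8, 7, 3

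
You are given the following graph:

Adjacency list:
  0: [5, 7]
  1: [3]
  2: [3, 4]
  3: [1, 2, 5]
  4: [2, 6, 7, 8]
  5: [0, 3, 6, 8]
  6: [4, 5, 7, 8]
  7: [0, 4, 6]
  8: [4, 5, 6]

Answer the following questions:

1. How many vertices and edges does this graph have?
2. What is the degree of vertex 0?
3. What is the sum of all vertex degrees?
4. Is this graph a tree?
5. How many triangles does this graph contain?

Count: 9 vertices, 13 edges.
Vertex 0 has neighbors [5, 7], degree = 2.
Handshaking lemma: 2 * 13 = 26.
A tree on 9 vertices has 8 edges. This graph has 13 edges (5 extra). Not a tree.
Number of triangles = 3.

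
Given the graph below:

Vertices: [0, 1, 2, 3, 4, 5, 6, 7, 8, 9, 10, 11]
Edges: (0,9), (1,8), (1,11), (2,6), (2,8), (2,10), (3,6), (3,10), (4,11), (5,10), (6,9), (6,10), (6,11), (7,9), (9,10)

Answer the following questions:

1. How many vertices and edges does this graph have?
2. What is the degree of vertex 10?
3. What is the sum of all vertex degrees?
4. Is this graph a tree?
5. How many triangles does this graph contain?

Count: 12 vertices, 15 edges.
Vertex 10 has neighbors [2, 3, 5, 6, 9], degree = 5.
Handshaking lemma: 2 * 15 = 30.
A tree on 12 vertices has 11 edges. This graph has 15 edges (4 extra). Not a tree.
Number of triangles = 3.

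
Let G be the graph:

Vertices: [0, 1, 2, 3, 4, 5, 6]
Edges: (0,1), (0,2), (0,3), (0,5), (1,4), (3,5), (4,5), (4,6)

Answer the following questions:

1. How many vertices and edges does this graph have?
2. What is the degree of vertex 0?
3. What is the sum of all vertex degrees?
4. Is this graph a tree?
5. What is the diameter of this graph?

Count: 7 vertices, 8 edges.
Vertex 0 has neighbors [1, 2, 3, 5], degree = 4.
Handshaking lemma: 2 * 8 = 16.
A tree on 7 vertices has 6 edges. This graph has 8 edges (2 extra). Not a tree.
Diameter (longest shortest path) = 4.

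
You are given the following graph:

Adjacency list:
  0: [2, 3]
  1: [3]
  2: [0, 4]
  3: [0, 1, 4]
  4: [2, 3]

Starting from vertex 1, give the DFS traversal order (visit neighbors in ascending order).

DFS from vertex 1 (neighbors processed in ascending order):
Visit order: 1, 3, 0, 2, 4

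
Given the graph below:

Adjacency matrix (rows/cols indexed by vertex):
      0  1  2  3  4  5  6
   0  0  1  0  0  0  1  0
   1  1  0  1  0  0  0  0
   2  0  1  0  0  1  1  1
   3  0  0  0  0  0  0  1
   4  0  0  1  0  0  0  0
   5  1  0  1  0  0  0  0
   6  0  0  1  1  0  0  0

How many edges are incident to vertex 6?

Vertex 6 has neighbors [2, 3], so deg(6) = 2.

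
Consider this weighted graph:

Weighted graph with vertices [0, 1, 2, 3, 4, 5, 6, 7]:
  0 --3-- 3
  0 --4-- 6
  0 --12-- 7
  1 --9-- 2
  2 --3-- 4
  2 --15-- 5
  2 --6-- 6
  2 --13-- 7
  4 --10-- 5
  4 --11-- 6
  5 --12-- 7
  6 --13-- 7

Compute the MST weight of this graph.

Applying Kruskal's algorithm (sort edges by weight, add if no cycle):
  Add (0,3) w=3
  Add (2,4) w=3
  Add (0,6) w=4
  Add (2,6) w=6
  Add (1,2) w=9
  Add (4,5) w=10
  Skip (4,6) w=11 (creates cycle)
  Add (0,7) w=12
  Skip (5,7) w=12 (creates cycle)
  Skip (2,7) w=13 (creates cycle)
  Skip (6,7) w=13 (creates cycle)
  Skip (2,5) w=15 (creates cycle)
MST weight = 47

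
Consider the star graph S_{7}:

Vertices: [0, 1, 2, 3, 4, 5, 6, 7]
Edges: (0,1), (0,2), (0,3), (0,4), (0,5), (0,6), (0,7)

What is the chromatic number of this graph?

S_{7} has one hub adjacent to 7 leaves; leaves are pairwise non-adjacent.
Color the hub 0 and every leaf 1.
Chromatic number = 2.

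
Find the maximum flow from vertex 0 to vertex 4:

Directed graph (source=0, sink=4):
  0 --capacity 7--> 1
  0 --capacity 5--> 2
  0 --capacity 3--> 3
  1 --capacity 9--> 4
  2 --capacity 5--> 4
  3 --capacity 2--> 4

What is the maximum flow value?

Computing max flow:
  Flow on (0->1): 7/7
  Flow on (0->2): 5/5
  Flow on (0->3): 2/3
  Flow on (1->4): 7/9
  Flow on (2->4): 5/5
  Flow on (3->4): 2/2
Maximum flow = 14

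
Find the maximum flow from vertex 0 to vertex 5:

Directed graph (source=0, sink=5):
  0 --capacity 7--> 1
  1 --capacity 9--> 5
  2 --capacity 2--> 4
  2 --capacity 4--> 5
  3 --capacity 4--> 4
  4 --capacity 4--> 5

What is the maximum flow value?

Computing max flow:
  Flow on (0->1): 7/7
  Flow on (1->5): 7/9
Maximum flow = 7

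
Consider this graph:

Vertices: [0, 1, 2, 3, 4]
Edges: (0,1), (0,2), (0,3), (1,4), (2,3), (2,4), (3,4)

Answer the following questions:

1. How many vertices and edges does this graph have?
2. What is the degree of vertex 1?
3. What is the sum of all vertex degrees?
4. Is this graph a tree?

Count: 5 vertices, 7 edges.
Vertex 1 has neighbors [0, 4], degree = 2.
Handshaking lemma: 2 * 7 = 14.
A tree on 5 vertices has 4 edges. This graph has 7 edges (3 extra). Not a tree.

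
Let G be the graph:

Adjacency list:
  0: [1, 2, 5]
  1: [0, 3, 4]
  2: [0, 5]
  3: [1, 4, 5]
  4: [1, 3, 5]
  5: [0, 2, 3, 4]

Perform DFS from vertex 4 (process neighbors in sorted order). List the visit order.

DFS from vertex 4 (neighbors processed in ascending order):
Visit order: 4, 1, 0, 2, 5, 3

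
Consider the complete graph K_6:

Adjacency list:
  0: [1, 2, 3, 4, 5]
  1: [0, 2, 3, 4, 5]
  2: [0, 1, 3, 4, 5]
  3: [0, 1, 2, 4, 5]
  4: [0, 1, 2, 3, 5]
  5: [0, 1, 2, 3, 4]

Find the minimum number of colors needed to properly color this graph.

In K_6, every vertex is adjacent to every other vertex.
Each vertex needs a unique color.
Chromatic number = 6.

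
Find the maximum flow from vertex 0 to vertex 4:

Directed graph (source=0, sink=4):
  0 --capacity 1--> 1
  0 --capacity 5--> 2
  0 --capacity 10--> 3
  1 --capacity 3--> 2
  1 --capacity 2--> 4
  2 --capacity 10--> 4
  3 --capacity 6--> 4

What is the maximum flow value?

Computing max flow:
  Flow on (0->1): 1/1
  Flow on (0->2): 5/5
  Flow on (0->3): 6/10
  Flow on (1->4): 1/2
  Flow on (2->4): 5/10
  Flow on (3->4): 6/6
Maximum flow = 12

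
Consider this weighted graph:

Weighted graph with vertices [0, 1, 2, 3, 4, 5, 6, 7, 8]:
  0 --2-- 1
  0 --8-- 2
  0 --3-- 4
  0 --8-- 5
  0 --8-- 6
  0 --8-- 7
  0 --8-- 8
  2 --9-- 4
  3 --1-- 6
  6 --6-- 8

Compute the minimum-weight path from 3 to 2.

Using Dijkstra's algorithm from vertex 3:
Shortest path: 3 -> 6 -> 0 -> 2
Total weight: 1 + 8 + 8 = 17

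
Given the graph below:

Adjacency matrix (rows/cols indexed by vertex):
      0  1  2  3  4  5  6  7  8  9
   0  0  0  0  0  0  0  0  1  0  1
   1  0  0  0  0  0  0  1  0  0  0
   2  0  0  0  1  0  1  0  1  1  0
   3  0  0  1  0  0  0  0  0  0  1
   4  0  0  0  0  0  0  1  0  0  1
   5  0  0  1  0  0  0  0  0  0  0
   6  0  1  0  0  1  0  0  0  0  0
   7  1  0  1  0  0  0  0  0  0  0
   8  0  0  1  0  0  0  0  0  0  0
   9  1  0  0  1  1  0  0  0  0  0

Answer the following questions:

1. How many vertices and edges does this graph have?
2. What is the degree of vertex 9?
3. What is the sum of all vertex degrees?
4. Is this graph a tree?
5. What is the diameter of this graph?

Count: 10 vertices, 10 edges.
Vertex 9 has neighbors [0, 3, 4], degree = 3.
Handshaking lemma: 2 * 10 = 20.
A tree on 10 vertices has 9 edges. This graph has 10 edges (1 extra). Not a tree.
Diameter (longest shortest path) = 6.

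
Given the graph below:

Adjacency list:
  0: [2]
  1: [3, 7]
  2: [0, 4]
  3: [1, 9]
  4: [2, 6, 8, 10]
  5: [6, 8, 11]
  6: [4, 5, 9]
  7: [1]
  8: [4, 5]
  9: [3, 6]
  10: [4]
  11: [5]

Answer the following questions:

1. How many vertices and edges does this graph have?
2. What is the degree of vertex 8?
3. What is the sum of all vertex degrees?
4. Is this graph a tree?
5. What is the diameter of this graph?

Count: 12 vertices, 12 edges.
Vertex 8 has neighbors [4, 5], degree = 2.
Handshaking lemma: 2 * 12 = 24.
A tree on 12 vertices has 11 edges. This graph has 12 edges (1 extra). Not a tree.
Diameter (longest shortest path) = 7.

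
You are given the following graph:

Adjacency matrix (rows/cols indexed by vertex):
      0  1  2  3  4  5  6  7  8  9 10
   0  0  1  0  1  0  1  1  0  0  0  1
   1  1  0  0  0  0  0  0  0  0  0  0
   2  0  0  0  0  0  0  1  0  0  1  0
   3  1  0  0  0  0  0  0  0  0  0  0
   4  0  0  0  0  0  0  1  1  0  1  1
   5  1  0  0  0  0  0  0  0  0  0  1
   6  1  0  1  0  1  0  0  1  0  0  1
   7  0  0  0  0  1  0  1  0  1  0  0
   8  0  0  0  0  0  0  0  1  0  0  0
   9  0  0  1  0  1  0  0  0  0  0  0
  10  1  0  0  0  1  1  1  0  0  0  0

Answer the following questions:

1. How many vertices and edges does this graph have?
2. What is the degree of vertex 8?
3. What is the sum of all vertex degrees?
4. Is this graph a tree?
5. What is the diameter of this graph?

Count: 11 vertices, 15 edges.
Vertex 8 has neighbors [7], degree = 1.
Handshaking lemma: 2 * 15 = 30.
A tree on 11 vertices has 10 edges. This graph has 15 edges (5 extra). Not a tree.
Diameter (longest shortest path) = 4.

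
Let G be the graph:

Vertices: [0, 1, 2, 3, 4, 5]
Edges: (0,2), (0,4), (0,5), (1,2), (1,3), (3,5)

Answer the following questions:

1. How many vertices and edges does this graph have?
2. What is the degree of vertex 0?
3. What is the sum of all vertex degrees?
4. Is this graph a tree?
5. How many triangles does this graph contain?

Count: 6 vertices, 6 edges.
Vertex 0 has neighbors [2, 4, 5], degree = 3.
Handshaking lemma: 2 * 6 = 12.
A tree on 6 vertices has 5 edges. This graph has 6 edges (1 extra). Not a tree.
Number of triangles = 0.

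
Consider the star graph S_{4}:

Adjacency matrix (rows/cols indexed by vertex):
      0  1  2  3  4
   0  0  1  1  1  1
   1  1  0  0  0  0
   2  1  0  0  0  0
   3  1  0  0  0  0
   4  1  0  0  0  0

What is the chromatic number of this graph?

S_{4} has one hub adjacent to 4 leaves; leaves are pairwise non-adjacent.
Color the hub 0 and every leaf 1.
Chromatic number = 2.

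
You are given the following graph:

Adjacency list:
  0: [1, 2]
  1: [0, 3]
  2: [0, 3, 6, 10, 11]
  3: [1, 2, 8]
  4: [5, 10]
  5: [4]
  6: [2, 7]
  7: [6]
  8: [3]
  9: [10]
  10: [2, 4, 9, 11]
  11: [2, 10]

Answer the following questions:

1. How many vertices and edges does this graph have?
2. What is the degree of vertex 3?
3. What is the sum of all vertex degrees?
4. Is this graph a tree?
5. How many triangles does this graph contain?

Count: 12 vertices, 13 edges.
Vertex 3 has neighbors [1, 2, 8], degree = 3.
Handshaking lemma: 2 * 13 = 26.
A tree on 12 vertices has 11 edges. This graph has 13 edges (2 extra). Not a tree.
Number of triangles = 1.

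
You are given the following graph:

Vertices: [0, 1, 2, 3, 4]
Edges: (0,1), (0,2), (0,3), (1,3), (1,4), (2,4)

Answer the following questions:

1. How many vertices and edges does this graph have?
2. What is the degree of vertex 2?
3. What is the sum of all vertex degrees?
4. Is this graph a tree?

Count: 5 vertices, 6 edges.
Vertex 2 has neighbors [0, 4], degree = 2.
Handshaking lemma: 2 * 6 = 12.
A tree on 5 vertices has 4 edges. This graph has 6 edges (2 extra). Not a tree.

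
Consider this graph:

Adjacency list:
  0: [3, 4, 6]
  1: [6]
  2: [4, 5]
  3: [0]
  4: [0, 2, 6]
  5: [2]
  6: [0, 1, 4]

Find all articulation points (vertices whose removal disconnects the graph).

An articulation point is a vertex whose removal disconnects the graph.
Articulation points: [0, 2, 4, 6]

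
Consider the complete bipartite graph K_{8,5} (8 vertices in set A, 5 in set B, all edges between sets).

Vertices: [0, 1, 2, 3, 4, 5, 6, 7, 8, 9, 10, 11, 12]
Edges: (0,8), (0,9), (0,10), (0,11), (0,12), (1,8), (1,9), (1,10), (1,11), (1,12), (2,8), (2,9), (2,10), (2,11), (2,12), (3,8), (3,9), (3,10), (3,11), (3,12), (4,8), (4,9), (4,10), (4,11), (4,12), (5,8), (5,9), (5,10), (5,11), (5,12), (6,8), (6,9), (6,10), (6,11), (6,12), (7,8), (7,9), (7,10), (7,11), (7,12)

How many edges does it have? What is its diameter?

K_{8,5} has 8 * 5 = 40 edges.
Any vertex reaches any opposite-side vertex in 1 step; same-side vertices reach in 2 steps via any opposite-side vertex.
Diameter = 2.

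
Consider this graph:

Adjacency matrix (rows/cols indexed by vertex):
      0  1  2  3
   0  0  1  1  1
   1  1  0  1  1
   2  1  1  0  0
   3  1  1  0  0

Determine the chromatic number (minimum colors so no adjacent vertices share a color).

The graph has a maximum clique of size 3 (lower bound on chromatic number).
A valid 3-coloring: {0: 0, 1: 1, 2: 2, 3: 2}.
Chromatic number = 3.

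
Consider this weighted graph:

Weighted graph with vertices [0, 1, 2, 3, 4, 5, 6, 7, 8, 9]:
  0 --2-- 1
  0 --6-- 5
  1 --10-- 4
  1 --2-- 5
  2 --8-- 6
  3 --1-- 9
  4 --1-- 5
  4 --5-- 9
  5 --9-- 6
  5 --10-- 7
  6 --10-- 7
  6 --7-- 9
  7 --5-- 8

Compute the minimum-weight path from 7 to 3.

Using Dijkstra's algorithm from vertex 7:
Shortest path: 7 -> 5 -> 4 -> 9 -> 3
Total weight: 10 + 1 + 5 + 1 = 17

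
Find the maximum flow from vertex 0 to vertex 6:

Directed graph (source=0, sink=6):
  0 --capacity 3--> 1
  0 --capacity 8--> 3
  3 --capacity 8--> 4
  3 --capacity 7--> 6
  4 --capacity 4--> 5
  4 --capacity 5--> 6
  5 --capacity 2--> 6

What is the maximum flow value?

Computing max flow:
  Flow on (0->3): 8/8
  Flow on (3->4): 1/8
  Flow on (3->6): 7/7
  Flow on (4->6): 1/5
Maximum flow = 8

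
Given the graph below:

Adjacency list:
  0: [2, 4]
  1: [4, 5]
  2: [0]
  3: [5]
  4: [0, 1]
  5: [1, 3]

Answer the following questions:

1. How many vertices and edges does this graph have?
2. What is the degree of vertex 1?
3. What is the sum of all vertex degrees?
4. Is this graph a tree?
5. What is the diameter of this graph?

Count: 6 vertices, 5 edges.
Vertex 1 has neighbors [4, 5], degree = 2.
Handshaking lemma: 2 * 5 = 10.
A graph is a tree iff it is connected and has exactly n-1 edges. This graph is connected (all 6 vertices in one component) and has 6-1 = 5 edges. It is a tree.
Diameter (longest shortest path) = 5.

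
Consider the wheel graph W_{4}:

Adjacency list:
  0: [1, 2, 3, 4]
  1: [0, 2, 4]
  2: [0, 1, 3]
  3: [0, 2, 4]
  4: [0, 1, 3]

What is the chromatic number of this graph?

W_{4} = C_{4} plus a hub adjacent to every cycle vertex.
The outer cycle needs 2 colors (even cycle); the hub is adjacent to all of them so needs a fresh color.
Chromatic number = 2 + 1 = 3.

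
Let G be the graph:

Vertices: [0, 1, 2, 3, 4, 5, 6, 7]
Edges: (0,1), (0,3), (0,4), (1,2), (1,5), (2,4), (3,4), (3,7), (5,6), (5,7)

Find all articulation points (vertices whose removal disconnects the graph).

An articulation point is a vertex whose removal disconnects the graph.
Articulation points: [5]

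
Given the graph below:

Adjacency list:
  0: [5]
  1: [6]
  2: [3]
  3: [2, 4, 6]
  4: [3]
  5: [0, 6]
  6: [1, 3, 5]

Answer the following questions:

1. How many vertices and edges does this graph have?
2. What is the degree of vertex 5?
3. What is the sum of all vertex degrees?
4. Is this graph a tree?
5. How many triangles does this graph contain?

Count: 7 vertices, 6 edges.
Vertex 5 has neighbors [0, 6], degree = 2.
Handshaking lemma: 2 * 6 = 12.
A graph is a tree iff it is connected and has exactly n-1 edges. This graph is connected (all 7 vertices in one component) and has 7-1 = 6 edges. It is a tree.
Number of triangles = 0.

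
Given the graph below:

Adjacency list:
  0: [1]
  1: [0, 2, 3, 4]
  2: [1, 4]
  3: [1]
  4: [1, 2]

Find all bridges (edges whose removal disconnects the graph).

A bridge is an edge whose removal increases the number of connected components.
Bridges found: (0,1), (1,3)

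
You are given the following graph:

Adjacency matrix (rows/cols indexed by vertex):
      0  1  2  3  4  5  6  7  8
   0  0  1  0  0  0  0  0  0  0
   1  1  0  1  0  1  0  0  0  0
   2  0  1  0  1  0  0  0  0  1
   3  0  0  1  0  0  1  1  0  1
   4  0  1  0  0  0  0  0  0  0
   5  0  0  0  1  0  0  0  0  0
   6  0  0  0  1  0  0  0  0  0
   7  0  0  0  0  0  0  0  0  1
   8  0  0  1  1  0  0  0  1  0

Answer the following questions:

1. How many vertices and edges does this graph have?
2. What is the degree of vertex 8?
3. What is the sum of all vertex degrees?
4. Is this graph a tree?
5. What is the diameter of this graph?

Count: 9 vertices, 9 edges.
Vertex 8 has neighbors [2, 3, 7], degree = 3.
Handshaking lemma: 2 * 9 = 18.
A tree on 9 vertices has 8 edges. This graph has 9 edges (1 extra). Not a tree.
Diameter (longest shortest path) = 4.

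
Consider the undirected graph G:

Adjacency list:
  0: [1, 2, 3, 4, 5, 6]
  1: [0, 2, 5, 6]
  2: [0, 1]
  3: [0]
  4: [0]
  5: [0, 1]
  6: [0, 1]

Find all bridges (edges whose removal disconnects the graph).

A bridge is an edge whose removal increases the number of connected components.
Bridges found: (0,3), (0,4)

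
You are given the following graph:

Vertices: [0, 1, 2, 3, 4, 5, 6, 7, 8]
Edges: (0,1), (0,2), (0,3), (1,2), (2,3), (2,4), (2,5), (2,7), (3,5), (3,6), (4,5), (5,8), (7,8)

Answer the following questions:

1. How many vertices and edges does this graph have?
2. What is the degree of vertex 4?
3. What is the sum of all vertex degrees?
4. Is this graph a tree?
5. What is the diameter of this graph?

Count: 9 vertices, 13 edges.
Vertex 4 has neighbors [2, 5], degree = 2.
Handshaking lemma: 2 * 13 = 26.
A tree on 9 vertices has 8 edges. This graph has 13 edges (5 extra). Not a tree.
Diameter (longest shortest path) = 3.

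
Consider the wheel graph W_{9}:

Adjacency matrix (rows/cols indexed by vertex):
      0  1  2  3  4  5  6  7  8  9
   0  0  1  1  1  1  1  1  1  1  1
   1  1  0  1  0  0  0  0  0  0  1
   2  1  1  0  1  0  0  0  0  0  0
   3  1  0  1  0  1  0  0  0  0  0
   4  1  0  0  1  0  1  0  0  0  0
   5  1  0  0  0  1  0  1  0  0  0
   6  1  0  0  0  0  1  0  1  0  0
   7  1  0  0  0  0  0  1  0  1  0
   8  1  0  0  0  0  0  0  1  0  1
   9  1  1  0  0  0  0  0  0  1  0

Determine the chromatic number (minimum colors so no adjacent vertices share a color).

W_{9} = C_{9} plus a hub adjacent to every cycle vertex.
The outer cycle needs 3 colors (odd cycle); the hub is adjacent to all of them so needs a fresh color.
Chromatic number = 3 + 1 = 4.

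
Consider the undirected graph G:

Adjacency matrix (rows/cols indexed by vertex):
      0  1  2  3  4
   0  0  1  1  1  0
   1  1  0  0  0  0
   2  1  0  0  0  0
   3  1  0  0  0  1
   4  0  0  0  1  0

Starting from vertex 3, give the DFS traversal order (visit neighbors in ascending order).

DFS from vertex 3 (neighbors processed in ascending order):
Visit order: 3, 0, 1, 2, 4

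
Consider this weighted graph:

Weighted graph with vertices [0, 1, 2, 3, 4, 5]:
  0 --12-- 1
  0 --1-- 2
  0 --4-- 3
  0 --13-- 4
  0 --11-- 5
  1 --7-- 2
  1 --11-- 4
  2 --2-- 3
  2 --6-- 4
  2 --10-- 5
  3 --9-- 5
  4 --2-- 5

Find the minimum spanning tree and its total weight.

Applying Kruskal's algorithm (sort edges by weight, add if no cycle):
  Add (0,2) w=1
  Add (2,3) w=2
  Add (4,5) w=2
  Skip (0,3) w=4 (creates cycle)
  Add (2,4) w=6
  Add (1,2) w=7
  Skip (3,5) w=9 (creates cycle)
  Skip (2,5) w=10 (creates cycle)
  Skip (0,5) w=11 (creates cycle)
  Skip (1,4) w=11 (creates cycle)
  Skip (0,1) w=12 (creates cycle)
  Skip (0,4) w=13 (creates cycle)
MST weight = 18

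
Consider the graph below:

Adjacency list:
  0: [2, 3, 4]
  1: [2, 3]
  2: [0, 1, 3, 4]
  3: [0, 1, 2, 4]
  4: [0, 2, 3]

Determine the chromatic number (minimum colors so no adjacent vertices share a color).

The graph has a maximum clique of size 4 (lower bound on chromatic number).
A valid 4-coloring: {0: 2, 1: 2, 2: 0, 3: 1, 4: 3}.
Chromatic number = 4.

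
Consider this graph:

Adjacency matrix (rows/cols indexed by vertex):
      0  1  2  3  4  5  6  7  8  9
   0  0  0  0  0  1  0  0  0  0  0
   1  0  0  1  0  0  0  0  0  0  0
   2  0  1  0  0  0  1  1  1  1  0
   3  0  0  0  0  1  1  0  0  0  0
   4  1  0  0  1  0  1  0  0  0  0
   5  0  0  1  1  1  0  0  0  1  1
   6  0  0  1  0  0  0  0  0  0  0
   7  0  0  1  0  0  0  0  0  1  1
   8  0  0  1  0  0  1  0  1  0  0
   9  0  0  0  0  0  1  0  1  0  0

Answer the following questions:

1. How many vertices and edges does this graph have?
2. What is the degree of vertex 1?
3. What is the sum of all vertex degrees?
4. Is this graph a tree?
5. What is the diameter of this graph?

Count: 10 vertices, 13 edges.
Vertex 1 has neighbors [2], degree = 1.
Handshaking lemma: 2 * 13 = 26.
A tree on 10 vertices has 9 edges. This graph has 13 edges (4 extra). Not a tree.
Diameter (longest shortest path) = 4.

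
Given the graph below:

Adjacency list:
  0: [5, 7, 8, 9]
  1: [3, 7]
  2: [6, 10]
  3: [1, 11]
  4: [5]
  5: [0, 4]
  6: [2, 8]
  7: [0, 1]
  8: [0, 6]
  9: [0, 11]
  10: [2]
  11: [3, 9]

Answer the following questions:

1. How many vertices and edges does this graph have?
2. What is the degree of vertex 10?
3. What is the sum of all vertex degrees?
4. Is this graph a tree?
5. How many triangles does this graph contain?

Count: 12 vertices, 12 edges.
Vertex 10 has neighbors [2], degree = 1.
Handshaking lemma: 2 * 12 = 24.
A tree on 12 vertices has 11 edges. This graph has 12 edges (1 extra). Not a tree.
Number of triangles = 0.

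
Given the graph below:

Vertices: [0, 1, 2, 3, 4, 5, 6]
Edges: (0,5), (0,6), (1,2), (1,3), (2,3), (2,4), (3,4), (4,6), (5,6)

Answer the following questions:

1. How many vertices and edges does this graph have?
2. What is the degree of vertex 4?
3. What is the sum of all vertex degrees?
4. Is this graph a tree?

Count: 7 vertices, 9 edges.
Vertex 4 has neighbors [2, 3, 6], degree = 3.
Handshaking lemma: 2 * 9 = 18.
A tree on 7 vertices has 6 edges. This graph has 9 edges (3 extra). Not a tree.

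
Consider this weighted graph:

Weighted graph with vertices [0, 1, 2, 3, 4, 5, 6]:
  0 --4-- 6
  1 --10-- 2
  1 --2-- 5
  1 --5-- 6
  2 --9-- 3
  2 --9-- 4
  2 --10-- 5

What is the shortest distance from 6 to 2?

Using Dijkstra's algorithm from vertex 6:
Shortest path: 6 -> 1 -> 2
Total weight: 5 + 10 = 15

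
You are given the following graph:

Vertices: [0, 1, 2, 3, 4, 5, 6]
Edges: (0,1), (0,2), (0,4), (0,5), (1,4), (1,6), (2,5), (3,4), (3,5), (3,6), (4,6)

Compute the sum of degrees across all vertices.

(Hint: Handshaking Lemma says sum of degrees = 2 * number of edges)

Count edges: 11 edges.
By Handshaking Lemma: sum of degrees = 2 * 11 = 22.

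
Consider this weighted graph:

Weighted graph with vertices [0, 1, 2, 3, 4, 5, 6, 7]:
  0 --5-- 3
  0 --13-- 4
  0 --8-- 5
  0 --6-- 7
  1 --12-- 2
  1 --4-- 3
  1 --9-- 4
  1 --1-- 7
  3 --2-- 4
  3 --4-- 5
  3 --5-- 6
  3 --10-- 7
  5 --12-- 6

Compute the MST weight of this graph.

Applying Kruskal's algorithm (sort edges by weight, add if no cycle):
  Add (1,7) w=1
  Add (3,4) w=2
  Add (1,3) w=4
  Add (3,5) w=4
  Add (0,3) w=5
  Add (3,6) w=5
  Skip (0,7) w=6 (creates cycle)
  Skip (0,5) w=8 (creates cycle)
  Skip (1,4) w=9 (creates cycle)
  Skip (3,7) w=10 (creates cycle)
  Add (1,2) w=12
  Skip (5,6) w=12 (creates cycle)
  Skip (0,4) w=13 (creates cycle)
MST weight = 33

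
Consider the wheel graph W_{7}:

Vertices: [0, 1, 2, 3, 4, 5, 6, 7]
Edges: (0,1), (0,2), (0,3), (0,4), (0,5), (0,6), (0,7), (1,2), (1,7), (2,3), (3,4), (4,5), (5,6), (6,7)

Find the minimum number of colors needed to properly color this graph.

W_{7} = C_{7} plus a hub adjacent to every cycle vertex.
The outer cycle needs 3 colors (odd cycle); the hub is adjacent to all of them so needs a fresh color.
Chromatic number = 3 + 1 = 4.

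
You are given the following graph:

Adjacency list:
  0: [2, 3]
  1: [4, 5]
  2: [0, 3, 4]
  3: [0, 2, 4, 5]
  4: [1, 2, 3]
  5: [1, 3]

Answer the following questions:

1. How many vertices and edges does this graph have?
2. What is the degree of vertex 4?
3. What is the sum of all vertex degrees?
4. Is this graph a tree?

Count: 6 vertices, 8 edges.
Vertex 4 has neighbors [1, 2, 3], degree = 3.
Handshaking lemma: 2 * 8 = 16.
A tree on 6 vertices has 5 edges. This graph has 8 edges (3 extra). Not a tree.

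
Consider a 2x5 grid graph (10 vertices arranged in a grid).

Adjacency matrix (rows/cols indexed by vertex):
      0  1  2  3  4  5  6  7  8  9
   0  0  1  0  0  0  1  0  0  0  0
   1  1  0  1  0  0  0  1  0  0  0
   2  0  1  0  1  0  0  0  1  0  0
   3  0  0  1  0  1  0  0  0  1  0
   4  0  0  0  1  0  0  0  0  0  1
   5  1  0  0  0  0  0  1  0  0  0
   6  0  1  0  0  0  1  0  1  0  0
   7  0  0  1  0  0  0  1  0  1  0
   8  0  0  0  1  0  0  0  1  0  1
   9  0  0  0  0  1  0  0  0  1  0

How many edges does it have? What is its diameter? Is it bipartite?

A 2x5 grid has 5 vertical edges and 8 horizontal edges.
Total edges = 5 + 8 = 13.
Diameter = (2-1) + (5-1) = 5 (corner to opposite corner).
Grid graphs are bipartite (checkerboard coloring).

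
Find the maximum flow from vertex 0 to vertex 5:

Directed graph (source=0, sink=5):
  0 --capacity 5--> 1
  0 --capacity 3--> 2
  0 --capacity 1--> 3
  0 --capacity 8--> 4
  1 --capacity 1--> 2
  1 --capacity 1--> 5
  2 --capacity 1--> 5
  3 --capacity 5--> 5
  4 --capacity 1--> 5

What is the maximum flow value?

Computing max flow:
  Flow on (0->1): 2/5
  Flow on (0->3): 1/1
  Flow on (0->4): 1/8
  Flow on (1->2): 1/1
  Flow on (1->5): 1/1
  Flow on (2->5): 1/1
  Flow on (3->5): 1/5
  Flow on (4->5): 1/1
Maximum flow = 4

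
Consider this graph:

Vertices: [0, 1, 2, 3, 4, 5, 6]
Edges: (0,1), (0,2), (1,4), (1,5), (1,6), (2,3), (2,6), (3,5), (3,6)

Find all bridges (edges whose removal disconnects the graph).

A bridge is an edge whose removal increases the number of connected components.
Bridges found: (1,4)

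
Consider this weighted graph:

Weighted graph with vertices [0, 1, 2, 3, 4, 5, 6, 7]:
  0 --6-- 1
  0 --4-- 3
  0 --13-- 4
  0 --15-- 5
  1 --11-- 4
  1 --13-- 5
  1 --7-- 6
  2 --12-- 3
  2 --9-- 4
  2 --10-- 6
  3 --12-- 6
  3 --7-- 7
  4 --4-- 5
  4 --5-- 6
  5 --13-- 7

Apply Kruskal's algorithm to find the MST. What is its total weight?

Applying Kruskal's algorithm (sort edges by weight, add if no cycle):
  Add (0,3) w=4
  Add (4,5) w=4
  Add (4,6) w=5
  Add (0,1) w=6
  Add (1,6) w=7
  Add (3,7) w=7
  Add (2,4) w=9
  Skip (2,6) w=10 (creates cycle)
  Skip (1,4) w=11 (creates cycle)
  Skip (2,3) w=12 (creates cycle)
  Skip (3,6) w=12 (creates cycle)
  Skip (0,4) w=13 (creates cycle)
  Skip (1,5) w=13 (creates cycle)
  Skip (5,7) w=13 (creates cycle)
  Skip (0,5) w=15 (creates cycle)
MST weight = 42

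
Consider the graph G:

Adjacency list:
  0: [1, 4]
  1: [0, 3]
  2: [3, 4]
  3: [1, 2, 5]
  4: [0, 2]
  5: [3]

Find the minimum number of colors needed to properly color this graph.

The graph has a maximum clique of size 2 (lower bound on chromatic number).
A valid 3-coloring: {0: 0, 1: 1, 2: 1, 3: 0, 4: 2, 5: 1}.
No proper 2-coloring exists (verified by exhaustive search).
Chromatic number = 3.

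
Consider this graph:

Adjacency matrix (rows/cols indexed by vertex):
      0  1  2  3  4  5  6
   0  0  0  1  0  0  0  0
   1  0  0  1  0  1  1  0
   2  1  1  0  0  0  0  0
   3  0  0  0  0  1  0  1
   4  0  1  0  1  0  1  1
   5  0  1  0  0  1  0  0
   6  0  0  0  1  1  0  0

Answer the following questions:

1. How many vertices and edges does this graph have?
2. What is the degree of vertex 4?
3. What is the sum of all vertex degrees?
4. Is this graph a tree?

Count: 7 vertices, 8 edges.
Vertex 4 has neighbors [1, 3, 5, 6], degree = 4.
Handshaking lemma: 2 * 8 = 16.
A tree on 7 vertices has 6 edges. This graph has 8 edges (2 extra). Not a tree.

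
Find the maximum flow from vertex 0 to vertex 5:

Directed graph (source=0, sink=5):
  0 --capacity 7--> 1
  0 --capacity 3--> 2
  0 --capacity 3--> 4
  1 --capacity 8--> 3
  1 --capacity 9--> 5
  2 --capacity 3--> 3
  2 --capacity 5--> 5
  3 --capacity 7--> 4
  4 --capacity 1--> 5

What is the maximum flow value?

Computing max flow:
  Flow on (0->1): 7/7
  Flow on (0->2): 3/3
  Flow on (0->4): 1/3
  Flow on (1->5): 7/9
  Flow on (2->5): 3/5
  Flow on (4->5): 1/1
Maximum flow = 11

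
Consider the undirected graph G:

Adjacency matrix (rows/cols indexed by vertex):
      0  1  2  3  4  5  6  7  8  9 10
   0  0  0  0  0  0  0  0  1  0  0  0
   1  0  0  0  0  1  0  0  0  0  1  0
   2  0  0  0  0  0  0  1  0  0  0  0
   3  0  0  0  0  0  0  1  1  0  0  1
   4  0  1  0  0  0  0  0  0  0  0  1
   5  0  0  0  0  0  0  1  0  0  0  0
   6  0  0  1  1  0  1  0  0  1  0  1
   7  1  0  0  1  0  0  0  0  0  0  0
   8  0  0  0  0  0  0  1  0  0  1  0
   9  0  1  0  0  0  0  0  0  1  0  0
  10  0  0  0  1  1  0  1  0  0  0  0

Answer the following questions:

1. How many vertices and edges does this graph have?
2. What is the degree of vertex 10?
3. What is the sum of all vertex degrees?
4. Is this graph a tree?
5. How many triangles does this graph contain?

Count: 11 vertices, 12 edges.
Vertex 10 has neighbors [3, 4, 6], degree = 3.
Handshaking lemma: 2 * 12 = 24.
A tree on 11 vertices has 10 edges. This graph has 12 edges (2 extra). Not a tree.
Number of triangles = 1.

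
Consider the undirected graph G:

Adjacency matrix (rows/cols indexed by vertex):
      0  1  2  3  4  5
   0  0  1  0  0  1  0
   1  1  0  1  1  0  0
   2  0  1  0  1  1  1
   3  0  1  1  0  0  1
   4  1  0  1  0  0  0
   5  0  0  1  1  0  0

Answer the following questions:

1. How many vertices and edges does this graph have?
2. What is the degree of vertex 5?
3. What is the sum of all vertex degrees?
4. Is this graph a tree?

Count: 6 vertices, 8 edges.
Vertex 5 has neighbors [2, 3], degree = 2.
Handshaking lemma: 2 * 8 = 16.
A tree on 6 vertices has 5 edges. This graph has 8 edges (3 extra). Not a tree.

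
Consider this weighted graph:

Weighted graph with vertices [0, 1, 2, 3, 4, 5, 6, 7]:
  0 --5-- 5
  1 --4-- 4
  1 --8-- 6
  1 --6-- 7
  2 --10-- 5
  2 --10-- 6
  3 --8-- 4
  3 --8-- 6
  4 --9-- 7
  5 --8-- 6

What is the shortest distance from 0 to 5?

Using Dijkstra's algorithm from vertex 0:
Shortest path: 0 -> 5
Total weight: 5 = 5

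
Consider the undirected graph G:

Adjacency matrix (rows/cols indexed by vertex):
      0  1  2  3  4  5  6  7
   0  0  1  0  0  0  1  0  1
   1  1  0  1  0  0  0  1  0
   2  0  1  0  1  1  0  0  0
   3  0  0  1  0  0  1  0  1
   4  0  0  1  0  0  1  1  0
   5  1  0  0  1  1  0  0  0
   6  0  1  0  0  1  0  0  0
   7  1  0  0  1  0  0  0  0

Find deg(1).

Vertex 1 has neighbors [0, 2, 6], so deg(1) = 3.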